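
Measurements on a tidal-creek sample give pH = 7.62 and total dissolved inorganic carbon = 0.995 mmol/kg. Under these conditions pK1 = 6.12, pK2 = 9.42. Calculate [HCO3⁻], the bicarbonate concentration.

α₁ = 1 / (1 + [H⁺]/K1 + K2/[H⁺]) = 1 / (1 + 10^-1.50 + 10^-1.80)
   = 1 / (1 + 0.031623 + 0.015849) = 1/1.0475 = 0.9547
[HCO3⁻] = α₁ × DIC = 0.9547 × 0.995 = 0.950 mmol/kg

[HCO3⁻] = 0.950 mmol/kg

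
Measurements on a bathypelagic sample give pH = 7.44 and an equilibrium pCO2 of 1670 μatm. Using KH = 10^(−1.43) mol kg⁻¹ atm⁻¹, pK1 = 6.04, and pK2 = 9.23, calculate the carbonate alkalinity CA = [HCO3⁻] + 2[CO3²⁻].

[CO2*] = KH · pCO2 = 10^(−1.43) × 1670×10^-6 = 6.205×10^-5 mol/kg
α₀ = 1/(1 + K1/[H⁺] + K1K2/[H⁺]²) = 1/(1 + 10^+1.40 + 10^-0.39) = 0.03770
DIC = [CO2*]/α₀ = 6.205×10^-5 / 0.03770 = 1.646 mmol/kg
CA = (α₁ + 2α₂)·DIC = (0.9469 + 2×0.01536) × 1.646 = 1.61 mmol/kg

CA = 1.61 mmol/kg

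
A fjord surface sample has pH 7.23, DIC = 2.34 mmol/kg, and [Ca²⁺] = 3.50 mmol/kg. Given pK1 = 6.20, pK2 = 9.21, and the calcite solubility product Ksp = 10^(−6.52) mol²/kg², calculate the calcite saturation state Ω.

α₂ = 1 / (1 + [H⁺]/K2 + [H⁺]²/(K1K2)) = 1 / (1 + 10^+1.98 + 10^+0.95)
   = 1 / (1 + 95.499 + 8.9125) = 1/105.41 = 0.009487
[CO3²⁻] = α₂ × DIC = 0.009487 × 2.34 = 0.02220 mmol/kg
Ksp = 10^(−6.52) = 3.020×10^-7
Ω = [Ca²⁺][CO3²⁻]/Ksp = (3.50×10^-3)(2.220×10^-5) / 3.020×10^-7 = 0.257

Ω = 0.257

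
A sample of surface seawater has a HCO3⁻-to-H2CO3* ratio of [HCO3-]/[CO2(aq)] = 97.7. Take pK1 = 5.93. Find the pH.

From K1 = [H⁺][HCO3-]/[CO2(aq)]:  pH = pK1 + log₁₀([HCO3-]/[CO2(aq)])
log₁₀(97.7) = +1.990
pH = 5.93 + (+1.990) = 7.92

pH = 7.92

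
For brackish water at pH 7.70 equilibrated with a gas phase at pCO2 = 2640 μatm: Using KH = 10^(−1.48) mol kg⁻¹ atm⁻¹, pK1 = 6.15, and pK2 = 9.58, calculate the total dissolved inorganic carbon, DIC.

[CO2*] = KH · pCO2 = 10^(−1.48) × 2640×10^-6 = 8.742×10^-5 mol/kg
α₀ = 1/(1 + K1/[H⁺] + K1K2/[H⁺]²) = 1/(1 + 10^+1.55 + 10^-0.33) = 0.02706
DIC = [CO2*]/α₀ = 8.742×10^-5 / 0.02706 = 3.23 mmol/kg

DIC = 3.23 mmol/kg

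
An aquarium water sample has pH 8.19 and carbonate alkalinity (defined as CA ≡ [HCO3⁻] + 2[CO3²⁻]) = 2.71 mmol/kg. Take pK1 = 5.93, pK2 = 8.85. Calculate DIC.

DIC = 2.31 mmol/kg

CA = [HCO3⁻] + 2[CO3²⁻] = (α₁ + 2α₂)·DIC
At pH 8.19: [H⁺]/K1 = 10^-2.26 = 0.0054954, K2/[H⁺] = 10^-0.66 = 0.21878
α₁ = 1/(1 + 0.0054954 + 0.21878) = 1/1.2243 = 0.8168; α₂ = α₁·K2/[H⁺] = 0.1787
α₁ + 2α₂ = 1.1742
DIC = CA / (α₁ + 2α₂) = 2.71 / 1.1742 = 2.31 mmol/kg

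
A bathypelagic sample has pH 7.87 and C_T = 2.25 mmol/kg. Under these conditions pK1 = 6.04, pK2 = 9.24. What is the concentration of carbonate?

α₂ = 1 / (1 + [H⁺]/K2 + [H⁺]²/(K1K2)) = 1 / (1 + 10^+1.37 + 10^-0.46)
   = 1 / (1 + 23.442 + 0.34674) = 1/24.789 = 0.04034
[CO3²⁻] = α₂ × DIC = 0.04034 × 2.25 = 0.0908 mmol/kg

[CO3²⁻] = 0.0908 mmol/kg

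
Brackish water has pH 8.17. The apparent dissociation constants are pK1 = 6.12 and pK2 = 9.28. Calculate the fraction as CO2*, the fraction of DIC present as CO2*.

α₀ = 1 / (1 + K1/[H⁺] + K1K2/[H⁺]²) = 1 / (1 + 10^+2.05 + 10^+0.94)
   = 1 / (1 + 112.20 + 8.7096) = 1/121.91 = 0.008203

α₀ = 0.00820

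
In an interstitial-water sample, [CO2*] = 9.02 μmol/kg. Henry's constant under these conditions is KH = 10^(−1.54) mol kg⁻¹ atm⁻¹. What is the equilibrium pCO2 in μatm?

pCO2 = 313 μatm

KH = 10^(−1.54) = 2.884×10^-2 mol kg⁻¹ atm⁻¹
pCO2 = [CO2*]/KH = 9.02×10^-6 / 2.884×10^-2 = 3.13×10^-4 atm = 313 μatm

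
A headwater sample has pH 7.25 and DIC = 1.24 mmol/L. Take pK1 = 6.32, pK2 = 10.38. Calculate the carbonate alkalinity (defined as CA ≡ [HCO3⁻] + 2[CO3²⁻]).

CA = 1.11 mmol/L

CA = [HCO3⁻] + 2[CO3²⁻] = (α₁ + 2α₂)·DIC
At pH 7.25: [H⁺]/K1 = 10^-0.93 = 0.11749, K2/[H⁺] = 10^-3.13 = 0.00074131
α₁ = 1/(1 + 0.11749 + 0.00074131) = 1/1.1182 = 0.8943; α₂ = α₁·K2/[H⁺] = 0.0006629
α₁ + 2α₂ = 0.8956
CA = 0.8956 × 1.24 = 1.11 mmol/L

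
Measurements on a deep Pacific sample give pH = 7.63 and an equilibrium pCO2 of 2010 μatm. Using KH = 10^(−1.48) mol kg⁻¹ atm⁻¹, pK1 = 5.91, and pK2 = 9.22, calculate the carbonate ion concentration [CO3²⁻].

[CO3²⁻] = 0.0898 mmol/kg

[CO2*] = KH · pCO2 = 10^(−1.48) × 2010×10^-6 = 6.656×10^-5 mol/kg
α₀ = 1/(1 + K1/[H⁺] + K1K2/[H⁺]²) = 1/(1 + 10^+1.72 + 10^+0.13) = 0.01824
DIC = [CO2*]/α₀ = 6.656×10^-5 / 0.01824 = 3.649 mmol/kg
[CO3²⁻] = α₂·DIC; α₂ = 0.02460, so [CO3²⁻] = 0.02460 × 3.649 = 0.0898 mmol/kg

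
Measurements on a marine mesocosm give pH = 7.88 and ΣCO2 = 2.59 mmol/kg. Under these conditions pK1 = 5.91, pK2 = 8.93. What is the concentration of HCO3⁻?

[HCO3⁻] = 2.35 mmol/kg

α₁ = 1 / (1 + [H⁺]/K1 + K2/[H⁺]) = 1 / (1 + 10^-1.97 + 10^-1.05)
   = 1 / (1 + 0.010715 + 0.089125) = 1/1.0998 = 0.9092
[HCO3⁻] = α₁ × DIC = 0.9092 × 2.59 = 2.35 mmol/kg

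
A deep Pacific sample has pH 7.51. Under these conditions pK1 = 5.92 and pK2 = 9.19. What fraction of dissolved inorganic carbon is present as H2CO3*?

α₀ = 1 / (1 + K1/[H⁺] + K1K2/[H⁺]²) = 1 / (1 + 10^+1.59 + 10^-0.09)
   = 1 / (1 + 38.905 + 0.81283) = 1/40.717 = 0.02456

α₀ = 0.0246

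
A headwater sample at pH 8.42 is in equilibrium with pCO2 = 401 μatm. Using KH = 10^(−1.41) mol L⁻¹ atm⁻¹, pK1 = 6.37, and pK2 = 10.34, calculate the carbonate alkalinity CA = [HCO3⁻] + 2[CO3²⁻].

CA = 1.79 mmol/L

[CO2*] = KH · pCO2 = 10^(−1.41) × 401×10^-6 = 1.560×10^-5 mol/L
α₀ = 1/(1 + K1/[H⁺] + K1K2/[H⁺]²) = 1/(1 + 10^+2.05 + 10^+0.13) = 0.008730
DIC = [CO2*]/α₀ = 1.560×10^-5 / 0.008730 = 1.787 mmol/L
CA = (α₁ + 2α₂)·DIC = (0.9795 + 2×0.01178) × 1.787 = 1.79 mmol/L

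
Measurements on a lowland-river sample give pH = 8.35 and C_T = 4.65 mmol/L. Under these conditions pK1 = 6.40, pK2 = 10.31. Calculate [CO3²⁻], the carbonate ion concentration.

α₂ = 1 / (1 + [H⁺]/K2 + [H⁺]²/(K1K2)) = 1 / (1 + 10^+1.96 + 10^+0.01)
   = 1 / (1 + 91.201 + 1.0233) = 1/93.224 = 0.01073
[CO3²⁻] = α₂ × DIC = 0.01073 × 4.65 = 0.0499 mmol/L

[CO3²⁻] = 0.0499 mmol/L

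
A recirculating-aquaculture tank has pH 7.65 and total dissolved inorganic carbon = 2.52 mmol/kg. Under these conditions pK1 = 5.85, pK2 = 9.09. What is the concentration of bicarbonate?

α₁ = 1 / (1 + [H⁺]/K1 + K2/[H⁺]) = 1 / (1 + 10^-1.80 + 10^-1.44)
   = 1 / (1 + 0.015849 + 0.036308) = 1/1.0522 = 0.9504
[HCO3⁻] = α₁ × DIC = 0.9504 × 2.52 = 2.40 mmol/kg

[HCO3⁻] = 2.40 mmol/kg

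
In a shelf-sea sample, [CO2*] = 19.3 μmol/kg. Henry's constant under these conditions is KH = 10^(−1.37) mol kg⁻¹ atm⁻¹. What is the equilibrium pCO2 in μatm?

pCO2 = 452 μatm

KH = 10^(−1.37) = 4.266×10^-2 mol kg⁻¹ atm⁻¹
pCO2 = [CO2*]/KH = 19.3×10^-6 / 4.266×10^-2 = 4.52×10^-4 atm = 452 μatm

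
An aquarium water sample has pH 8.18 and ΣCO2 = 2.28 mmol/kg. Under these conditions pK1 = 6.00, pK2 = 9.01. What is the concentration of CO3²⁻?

α₂ = 1 / (1 + [H⁺]/K2 + [H⁺]²/(K1K2)) = 1 / (1 + 10^+0.83 + 10^-1.35)
   = 1 / (1 + 6.7608 + 0.044668) = 1/7.8055 = 0.1281
[CO3²⁻] = α₂ × DIC = 0.1281 × 2.28 = 0.292 mmol/kg

[CO3²⁻] = 0.292 mmol/kg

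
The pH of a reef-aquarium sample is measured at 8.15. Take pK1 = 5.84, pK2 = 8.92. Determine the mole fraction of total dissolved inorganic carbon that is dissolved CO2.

α₀ = 0.00417

α₀ = 1 / (1 + K1/[H⁺] + K1K2/[H⁺]²) = 1 / (1 + 10^+2.31 + 10^+1.54)
   = 1 / (1 + 204.17 + 34.674) = 1/239.85 = 0.004169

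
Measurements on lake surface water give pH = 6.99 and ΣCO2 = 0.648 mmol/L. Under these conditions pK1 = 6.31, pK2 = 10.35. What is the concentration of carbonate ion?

[CO3²⁻] = 0.234 μmol/L

α₂ = 1 / (1 + [H⁺]/K2 + [H⁺]²/(K1K2)) = 1 / (1 + 10^+3.36 + 10^+2.68)
   = 1 / (1 + 2290.9 + 478.63) = 1/2770.5 = 0.0003609
[CO3²⁻] = α₂ × DIC = 0.0003609 × 0.648 = 0.000234 mmol/L = 0.234 μmol/L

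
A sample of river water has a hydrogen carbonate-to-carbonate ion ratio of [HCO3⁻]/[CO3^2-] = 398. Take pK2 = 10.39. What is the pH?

From K2 = [H⁺][CO3^2-]/[HCO3⁻]:  pH = pK2 − log₁₀([HCO3⁻]/[CO3^2-])
log₁₀(398) = +2.600
pH = 10.39 − (+2.600) = 7.79

pH = 7.79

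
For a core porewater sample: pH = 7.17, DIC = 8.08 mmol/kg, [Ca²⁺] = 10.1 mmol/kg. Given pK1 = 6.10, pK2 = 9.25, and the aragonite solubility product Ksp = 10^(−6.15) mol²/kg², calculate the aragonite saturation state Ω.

Ω = 0.877

α₂ = 1 / (1 + [H⁺]/K2 + [H⁺]²/(K1K2)) = 1 / (1 + 10^+2.08 + 10^+1.01)
   = 1 / (1 + 120.23 + 10.233) = 1/131.46 = 0.007607
[CO3²⁻] = α₂ × DIC = 0.007607 × 8.08 = 0.06146 mmol/kg
Ksp = 10^(−6.15) = 7.079×10^-7
Ω = [Ca²⁺][CO3²⁻]/Ksp = (10.1×10^-3)(6.146×10^-5) / 7.079×10^-7 = 0.877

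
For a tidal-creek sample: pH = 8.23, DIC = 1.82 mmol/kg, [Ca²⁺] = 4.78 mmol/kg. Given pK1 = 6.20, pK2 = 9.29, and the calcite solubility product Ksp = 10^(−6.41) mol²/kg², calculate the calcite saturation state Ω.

Ω = 1.78

α₂ = 1 / (1 + [H⁺]/K2 + [H⁺]²/(K1K2)) = 1 / (1 + 10^+1.06 + 10^-0.97)
   = 1 / (1 + 11.482 + 0.10715) = 1/12.589 = 0.07944
[CO3²⁻] = α₂ × DIC = 0.07944 × 1.82 = 0.1446 mmol/kg
Ksp = 10^(−6.41) = 3.890×10^-7
Ω = [Ca²⁺][CO3²⁻]/Ksp = (4.78×10^-3)(1.446×10^-4) / 3.890×10^-7 = 1.78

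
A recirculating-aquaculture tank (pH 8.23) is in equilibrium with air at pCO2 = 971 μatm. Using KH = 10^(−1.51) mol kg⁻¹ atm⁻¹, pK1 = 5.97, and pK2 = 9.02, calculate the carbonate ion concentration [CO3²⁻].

[CO3²⁻] = 0.886 mmol/kg

[CO2*] = KH · pCO2 = 10^(−1.51) × 971×10^-6 = 3.001×10^-5 mol/kg
α₀ = 1/(1 + K1/[H⁺] + K1K2/[H⁺]²) = 1/(1 + 10^+2.26 + 10^+1.47) = 0.004706
DIC = [CO2*]/α₀ = 3.001×10^-5 / 0.004706 = 6.376 mmol/kg
[CO3²⁻] = α₂·DIC; α₂ = 0.1389, so [CO3²⁻] = 0.1389 × 6.376 = 0.886 mmol/kg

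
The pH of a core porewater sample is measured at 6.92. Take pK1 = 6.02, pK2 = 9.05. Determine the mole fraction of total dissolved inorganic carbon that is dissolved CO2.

α₀ = 1 / (1 + K1/[H⁺] + K1K2/[H⁺]²) = 1 / (1 + 10^+0.90 + 10^-1.23)
   = 1 / (1 + 7.9433 + 0.058884) = 1/9.0022 = 0.1111

α₀ = 0.111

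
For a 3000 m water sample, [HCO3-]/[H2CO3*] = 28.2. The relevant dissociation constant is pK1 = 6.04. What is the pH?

pH = 7.49

From K1 = [H⁺][HCO3-]/[H2CO3*]:  pH = pK1 + log₁₀([HCO3-]/[H2CO3*])
log₁₀(28.2) = +1.450
pH = 6.04 + (+1.450) = 7.49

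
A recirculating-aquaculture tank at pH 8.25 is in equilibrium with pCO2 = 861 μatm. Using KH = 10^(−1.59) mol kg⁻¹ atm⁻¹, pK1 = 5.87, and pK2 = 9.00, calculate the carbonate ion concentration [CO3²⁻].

[CO2*] = KH · pCO2 = 10^(−1.59) × 861×10^-6 = 2.213×10^-5 mol/kg
α₀ = 1/(1 + K1/[H⁺] + K1K2/[H⁺]²) = 1/(1 + 10^+2.38 + 10^+1.63) = 0.003527
DIC = [CO2*]/α₀ = 2.213×10^-5 / 0.003527 = 6.275 mmol/kg
[CO3²⁻] = α₂·DIC; α₂ = 0.1504, so [CO3²⁻] = 0.1504 × 6.275 = 0.944 mmol/kg

[CO3²⁻] = 0.944 mmol/kg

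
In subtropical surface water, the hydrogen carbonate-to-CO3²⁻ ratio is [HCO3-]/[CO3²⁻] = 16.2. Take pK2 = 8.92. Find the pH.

From K2 = [H⁺][CO3²⁻]/[HCO3-]:  pH = pK2 − log₁₀([HCO3-]/[CO3²⁻])
log₁₀(16.2) = +1.210
pH = 8.92 − (+1.210) = 7.71

pH = 7.71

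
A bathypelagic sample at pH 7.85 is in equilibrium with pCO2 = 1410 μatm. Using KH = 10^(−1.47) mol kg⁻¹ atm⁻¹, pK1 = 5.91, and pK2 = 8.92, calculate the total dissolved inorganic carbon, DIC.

[CO2*] = KH · pCO2 = 10^(−1.47) × 1410×10^-6 = 4.778×10^-5 mol/kg
α₀ = 1/(1 + K1/[H⁺] + K1K2/[H⁺]²) = 1/(1 + 10^+1.94 + 10^+0.87) = 0.01047
DIC = [CO2*]/α₀ = 4.778×10^-5 / 0.01047 = 4.56 mmol/kg

DIC = 4.56 mmol/kg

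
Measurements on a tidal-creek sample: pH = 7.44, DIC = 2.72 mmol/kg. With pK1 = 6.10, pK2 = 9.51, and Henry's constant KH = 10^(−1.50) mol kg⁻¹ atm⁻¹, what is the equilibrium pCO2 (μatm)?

α₀ = 1 / (1 + K1/[H⁺] + K1K2/[H⁺]²) = 1 / (1 + 10^+1.34 + 10^-0.73)
   = 1 / (1 + 21.878 + 0.18621) = 1/23.064 = 0.04336
[CO2*] = α₀ × DIC = 0.04336 × 2.72 = 0.1179 mmol/kg
pCO2 = [CO2*]/KH = 1.179×10^-4 / 3.162×10^-2 = 3730 μatm

pCO2 = 3730 μatm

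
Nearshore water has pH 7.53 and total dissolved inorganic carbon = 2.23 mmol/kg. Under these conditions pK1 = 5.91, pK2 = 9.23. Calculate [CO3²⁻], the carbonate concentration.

[CO3²⁻] = 0.0426 mmol/kg

α₂ = 1 / (1 + [H⁺]/K2 + [H⁺]²/(K1K2)) = 1 / (1 + 10^+1.70 + 10^+0.08)
   = 1 / (1 + 50.119 + 1.2023) = 1/52.321 = 0.01911
[CO3²⁻] = α₂ × DIC = 0.01911 × 2.23 = 0.0426 mmol/kg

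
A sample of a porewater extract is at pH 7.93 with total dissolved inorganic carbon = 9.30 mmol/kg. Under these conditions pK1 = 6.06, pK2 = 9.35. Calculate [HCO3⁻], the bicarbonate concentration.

[HCO3⁻] = 8.84 mmol/kg

α₁ = 1 / (1 + [H⁺]/K1 + K2/[H⁺]) = 1 / (1 + 10^-1.87 + 10^-1.42)
   = 1 / (1 + 0.013490 + 0.038019) = 1/1.0515 = 0.9510
[HCO3⁻] = α₁ × DIC = 0.9510 × 9.30 = 8.84 mmol/kg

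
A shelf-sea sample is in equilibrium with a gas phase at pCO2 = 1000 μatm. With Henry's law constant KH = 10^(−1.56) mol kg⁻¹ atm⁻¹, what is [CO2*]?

[CO2*] = 27.5 μmol/kg

KH = 10^(−1.56) = 2.754×10^-2 mol kg⁻¹ atm⁻¹
[CO2*] = KH · pCO2 = 2.754×10^-2 × 1000×10^-6 atm = 2.75×10^-5 mol/kg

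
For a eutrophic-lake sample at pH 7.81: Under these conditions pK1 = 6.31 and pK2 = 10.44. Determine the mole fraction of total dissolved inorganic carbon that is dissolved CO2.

α₀ = 1 / (1 + K1/[H⁺] + K1K2/[H⁺]²) = 1 / (1 + 10^+1.50 + 10^-1.13)
   = 1 / (1 + 31.623 + 0.074131) = 1/32.697 = 0.03058

α₀ = 0.0306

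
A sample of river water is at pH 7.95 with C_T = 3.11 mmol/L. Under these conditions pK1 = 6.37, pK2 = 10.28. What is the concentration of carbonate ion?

α₂ = 1 / (1 + [H⁺]/K2 + [H⁺]²/(K1K2)) = 1 / (1 + 10^+2.33 + 10^+0.75)
   = 1 / (1 + 213.80 + 5.6234) = 1/220.42 = 0.004537
[CO3²⁻] = α₂ × DIC = 0.004537 × 3.11 = 0.0141 mmol/L = 14.1 μmol/L

[CO3²⁻] = 14.1 μmol/L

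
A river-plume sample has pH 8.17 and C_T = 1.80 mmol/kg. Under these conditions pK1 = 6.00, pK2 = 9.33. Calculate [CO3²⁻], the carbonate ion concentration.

[CO3²⁻] = 0.116 mmol/kg

α₂ = 1 / (1 + [H⁺]/K2 + [H⁺]²/(K1K2)) = 1 / (1 + 10^+1.16 + 10^-1.01)
   = 1 / (1 + 14.454 + 0.097724) = 1/15.552 = 0.06430
[CO3²⁻] = α₂ × DIC = 0.06430 × 1.80 = 0.116 mmol/kg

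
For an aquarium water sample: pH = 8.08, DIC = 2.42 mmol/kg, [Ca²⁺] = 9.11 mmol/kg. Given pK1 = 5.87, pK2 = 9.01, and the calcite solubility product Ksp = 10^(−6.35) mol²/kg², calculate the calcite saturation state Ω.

α₂ = 1 / (1 + [H⁺]/K2 + [H⁺]²/(K1K2)) = 1 / (1 + 10^+0.93 + 10^-1.28)
   = 1 / (1 + 8.5114 + 0.052481) = 1/9.5639 = 0.1046
[CO3²⁻] = α₂ × DIC = 0.1046 × 2.42 = 0.2530 mmol/kg
Ksp = 10^(−6.35) = 4.467×10^-7
Ω = [Ca²⁺][CO3²⁻]/Ksp = (9.11×10^-3)(2.530×10^-4) / 4.467×10^-7 = 5.16

Ω = 5.16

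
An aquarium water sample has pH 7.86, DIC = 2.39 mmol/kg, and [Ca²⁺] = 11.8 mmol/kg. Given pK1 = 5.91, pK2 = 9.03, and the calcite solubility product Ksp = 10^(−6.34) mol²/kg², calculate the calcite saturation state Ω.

Ω = 3.87

α₂ = 1 / (1 + [H⁺]/K2 + [H⁺]²/(K1K2)) = 1 / (1 + 10^+1.17 + 10^-0.78)
   = 1 / (1 + 14.791 + 0.16596) = 1/15.957 = 0.06267
[CO3²⁻] = α₂ × DIC = 0.06267 × 2.39 = 0.1498 mmol/kg
Ksp = 10^(−6.34) = 4.571×10^-7
Ω = [Ca²⁺][CO3²⁻]/Ksp = (11.8×10^-3)(1.498×10^-4) / 4.571×10^-7 = 3.87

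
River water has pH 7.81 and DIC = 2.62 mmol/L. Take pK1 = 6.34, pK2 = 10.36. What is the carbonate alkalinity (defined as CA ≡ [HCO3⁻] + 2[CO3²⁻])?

CA = 2.54 mmol/L

CA = [HCO3⁻] + 2[CO3²⁻] = (α₁ + 2α₂)·DIC
At pH 7.81: [H⁺]/K1 = 10^-1.47 = 0.033884, K2/[H⁺] = 10^-2.55 = 0.0028184
α₁ = 1/(1 + 0.033884 + 0.0028184) = 1/1.0367 = 0.9646; α₂ = α₁·K2/[H⁺] = 0.002719
α₁ + 2α₂ = 0.9700
CA = 0.9700 × 2.62 = 2.54 mmol/L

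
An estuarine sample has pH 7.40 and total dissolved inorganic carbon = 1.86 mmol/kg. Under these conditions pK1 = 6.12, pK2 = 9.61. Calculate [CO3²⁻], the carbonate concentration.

[CO3²⁻] = 10.8 μmol/kg

α₂ = 1 / (1 + [H⁺]/K2 + [H⁺]²/(K1K2)) = 1 / (1 + 10^+2.21 + 10^+0.93)
   = 1 / (1 + 162.18 + 8.5114) = 1/171.69 = 0.005824
[CO3²⁻] = α₂ × DIC = 0.005824 × 1.86 = 0.0108 mmol/kg = 10.8 μmol/kg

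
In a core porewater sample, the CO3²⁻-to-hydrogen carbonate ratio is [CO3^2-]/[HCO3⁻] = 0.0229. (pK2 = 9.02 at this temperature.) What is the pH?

pH = 7.38

From K2 = [H⁺][CO3^2-]/[HCO3⁻]:  pH = pK2 + log₁₀([CO3^2-]/[HCO3⁻])
log₁₀(0.0229) = -1.640
pH = 9.02 + (-1.640) = 7.38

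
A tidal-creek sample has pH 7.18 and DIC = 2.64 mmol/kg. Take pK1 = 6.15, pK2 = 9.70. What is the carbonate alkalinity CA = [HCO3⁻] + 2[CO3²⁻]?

CA = [HCO3⁻] + 2[CO3²⁻] = (α₁ + 2α₂)·DIC
At pH 7.18: [H⁺]/K1 = 10^-1.03 = 0.093325, K2/[H⁺] = 10^-2.52 = 0.0030200
α₁ = 1/(1 + 0.093325 + 0.0030200) = 1/1.0963 = 0.9121; α₂ = α₁·K2/[H⁺] = 0.002755
α₁ + 2α₂ = 0.9176
CA = 0.9176 × 2.64 = 2.42 mmol/kg

CA = 2.42 mmol/kg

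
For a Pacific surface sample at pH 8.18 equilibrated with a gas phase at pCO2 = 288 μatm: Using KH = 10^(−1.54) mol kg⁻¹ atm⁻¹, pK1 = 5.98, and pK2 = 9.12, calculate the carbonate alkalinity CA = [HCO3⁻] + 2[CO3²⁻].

CA = 1.62 mmol/kg

[CO2*] = KH · pCO2 = 10^(−1.54) × 288×10^-6 = 8.306×10^-6 mol/kg
α₀ = 1/(1 + K1/[H⁺] + K1K2/[H⁺]²) = 1/(1 + 10^+2.20 + 10^+1.26) = 0.005628
DIC = [CO2*]/α₀ = 8.306×10^-6 / 0.005628 = 1.476 mmol/kg
CA = (α₁ + 2α₂)·DIC = (0.8920 + 2×0.1024) × 1.476 = 1.62 mmol/kg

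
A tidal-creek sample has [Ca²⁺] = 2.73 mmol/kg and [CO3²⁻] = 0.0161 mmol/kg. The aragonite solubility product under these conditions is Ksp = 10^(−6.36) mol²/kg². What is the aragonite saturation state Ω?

Ω = 0.101

Ksp = 10^(−6.36) = 4.365×10^-7
Ω = [Ca²⁺][CO3²⁻]/Ksp = (2.73×10^-3)(0.0161×10^-3) / 4.365×10^-7 = 0.101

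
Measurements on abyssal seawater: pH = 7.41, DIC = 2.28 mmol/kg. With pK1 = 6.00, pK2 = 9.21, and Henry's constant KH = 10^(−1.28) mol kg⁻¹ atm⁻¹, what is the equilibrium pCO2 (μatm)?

pCO2 = 1600 μatm

α₀ = 1 / (1 + K1/[H⁺] + K1K2/[H⁺]²) = 1 / (1 + 10^+1.41 + 10^-0.39)
   = 1 / (1 + 25.704 + 0.40738) = 1/27.111 = 0.03688
[CO2*] = α₀ × DIC = 0.03688 × 2.28 = 0.08410 mmol/kg
pCO2 = [CO2*]/KH = 8.410×10^-5 / 5.248×10^-2 = 1600 μatm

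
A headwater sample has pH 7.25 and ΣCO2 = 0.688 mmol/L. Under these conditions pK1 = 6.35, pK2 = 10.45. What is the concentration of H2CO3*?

α₀ = 1 / (1 + K1/[H⁺] + K1K2/[H⁺]²) = 1 / (1 + 10^+0.90 + 10^-2.30)
   = 1 / (1 + 7.9433 + 0.0050119) = 1/8.9483 = 0.1118
[CO2*] = α₀ × DIC = 0.1118 × 0.688 = 0.0769 mmol/L

[CO2*] = 0.0769 mmol/L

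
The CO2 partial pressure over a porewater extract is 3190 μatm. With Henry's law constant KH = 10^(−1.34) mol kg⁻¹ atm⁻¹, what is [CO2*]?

KH = 10^(−1.34) = 4.571×10^-2 mol kg⁻¹ atm⁻¹
[CO2*] = KH · pCO2 = 4.571×10^-2 × 3190×10^-6 atm = 1.46×10^-4 mol/kg

[CO2*] = 146 μmol/kg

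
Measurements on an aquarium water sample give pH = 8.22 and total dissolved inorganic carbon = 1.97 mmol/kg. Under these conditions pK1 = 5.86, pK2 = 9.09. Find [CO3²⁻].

[CO3²⁻] = 0.233 mmol/kg

α₂ = 1 / (1 + [H⁺]/K2 + [H⁺]²/(K1K2)) = 1 / (1 + 10^+0.87 + 10^-1.49)
   = 1 / (1 + 7.4131 + 0.032359) = 1/8.4455 = 0.1184
[CO3²⁻] = α₂ × DIC = 0.1184 × 1.97 = 0.233 mmol/kg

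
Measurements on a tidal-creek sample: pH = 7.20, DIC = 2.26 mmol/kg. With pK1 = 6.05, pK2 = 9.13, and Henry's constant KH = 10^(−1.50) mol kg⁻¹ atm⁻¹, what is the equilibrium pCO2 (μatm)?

α₀ = 1 / (1 + K1/[H⁺] + K1K2/[H⁺]²) = 1 / (1 + 10^+1.15 + 10^-0.78)
   = 1 / (1 + 14.125 + 0.16596) = 1/15.291 = 0.06540
[CO2*] = α₀ × DIC = 0.06540 × 2.26 = 0.1478 mmol/kg
pCO2 = [CO2*]/KH = 1.478×10^-4 / 3.162×10^-2 = 4670 μatm

pCO2 = 4670 μatm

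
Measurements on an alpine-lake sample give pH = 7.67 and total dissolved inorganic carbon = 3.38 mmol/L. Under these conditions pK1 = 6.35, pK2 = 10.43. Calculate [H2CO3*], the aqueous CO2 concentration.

[CO2*] = 0.154 mmol/L

α₀ = 1 / (1 + K1/[H⁺] + K1K2/[H⁺]²) = 1 / (1 + 10^+1.32 + 10^-1.44)
   = 1 / (1 + 20.893 + 0.036308) = 1/21.929 = 0.04560
[CO2*] = α₀ × DIC = 0.04560 × 3.38 = 0.154 mmol/L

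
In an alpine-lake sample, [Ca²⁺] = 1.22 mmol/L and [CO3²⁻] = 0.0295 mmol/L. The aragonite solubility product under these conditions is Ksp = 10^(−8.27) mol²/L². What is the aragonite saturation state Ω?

Ksp = 10^(−8.27) = 5.370×10^-9
Ω = [Ca²⁺][CO3²⁻]/Ksp = (1.22×10^-3)(0.0295×10^-3) / 5.370×10^-9 = 6.70

Ω = 6.70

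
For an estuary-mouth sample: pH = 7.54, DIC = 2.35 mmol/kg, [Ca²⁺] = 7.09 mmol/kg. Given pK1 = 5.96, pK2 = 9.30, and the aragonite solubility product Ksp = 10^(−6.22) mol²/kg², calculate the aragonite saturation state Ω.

α₂ = 1 / (1 + [H⁺]/K2 + [H⁺]²/(K1K2)) = 1 / (1 + 10^+1.76 + 10^+0.18)
   = 1 / (1 + 57.544 + 1.5136) = 1/60.058 = 0.01665
[CO3²⁻] = α₂ × DIC = 0.01665 × 2.35 = 0.03913 mmol/kg
Ksp = 10^(−6.22) = 6.026×10^-7
Ω = [Ca²⁺][CO3²⁻]/Ksp = (7.09×10^-3)(3.913×10^-5) / 6.026×10^-7 = 0.460

Ω = 0.460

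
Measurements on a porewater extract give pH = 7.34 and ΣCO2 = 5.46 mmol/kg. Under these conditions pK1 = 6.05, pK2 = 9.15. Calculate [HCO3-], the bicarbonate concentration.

[HCO3⁻] = 5.12 mmol/kg

α₁ = 1 / (1 + [H⁺]/K1 + K2/[H⁺]) = 1 / (1 + 10^-1.29 + 10^-1.81)
   = 1 / (1 + 0.051286 + 0.015488) = 1/1.0668 = 0.9374
[HCO3⁻] = α₁ × DIC = 0.9374 × 5.46 = 5.12 mmol/kg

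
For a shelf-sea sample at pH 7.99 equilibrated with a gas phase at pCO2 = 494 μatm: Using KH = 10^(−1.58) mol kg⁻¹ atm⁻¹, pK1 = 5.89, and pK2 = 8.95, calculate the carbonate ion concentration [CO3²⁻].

[CO2*] = KH · pCO2 = 10^(−1.58) × 494×10^-6 = 1.299×10^-5 mol/kg
α₀ = 1/(1 + K1/[H⁺] + K1K2/[H⁺]²) = 1/(1 + 10^+2.10 + 10^+1.14) = 0.007108
DIC = [CO2*]/α₀ = 1.299×10^-5 / 0.007108 = 1.828 mmol/kg
[CO3²⁻] = α₂·DIC; α₂ = 0.09811, so [CO3²⁻] = 0.09811 × 1.828 = 0.179 mmol/kg

[CO3²⁻] = 0.179 mmol/kg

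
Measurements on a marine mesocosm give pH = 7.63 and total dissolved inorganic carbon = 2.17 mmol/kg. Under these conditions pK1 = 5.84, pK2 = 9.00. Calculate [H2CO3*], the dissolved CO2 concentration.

[CO2*] = 0.0332 mmol/kg

α₀ = 1 / (1 + K1/[H⁺] + K1K2/[H⁺]²) = 1 / (1 + 10^+1.79 + 10^+0.42)
   = 1 / (1 + 61.660 + 2.6303) = 1/65.290 = 0.01532
[CO2*] = α₀ × DIC = 0.01532 × 2.17 = 0.0332 mmol/kg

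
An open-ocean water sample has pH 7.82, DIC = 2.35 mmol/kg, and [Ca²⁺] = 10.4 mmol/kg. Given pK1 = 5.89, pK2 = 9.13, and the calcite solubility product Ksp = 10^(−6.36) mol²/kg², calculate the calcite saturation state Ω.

Ω = 2.59

α₂ = 1 / (1 + [H⁺]/K2 + [H⁺]²/(K1K2)) = 1 / (1 + 10^+1.31 + 10^-0.62)
   = 1 / (1 + 20.417 + 0.23988) = 1/21.657 = 0.04617
[CO3²⁻] = α₂ × DIC = 0.04617 × 2.35 = 0.1085 mmol/kg
Ksp = 10^(−6.36) = 4.365×10^-7
Ω = [Ca²⁺][CO3²⁻]/Ksp = (10.4×10^-3)(1.085×10^-4) / 4.365×10^-7 = 2.59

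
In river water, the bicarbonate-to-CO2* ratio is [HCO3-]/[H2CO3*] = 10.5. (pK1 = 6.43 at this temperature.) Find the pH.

pH = 7.45

From K1 = [H⁺][HCO3-]/[H2CO3*]:  pH = pK1 + log₁₀([HCO3-]/[H2CO3*])
log₁₀(10.5) = +1.021
pH = 6.43 + (+1.021) = 7.45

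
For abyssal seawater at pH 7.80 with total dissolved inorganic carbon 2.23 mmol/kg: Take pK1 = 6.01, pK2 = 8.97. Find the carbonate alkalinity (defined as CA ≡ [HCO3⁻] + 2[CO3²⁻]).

CA = 2.34 mmol/kg

CA = [HCO3⁻] + 2[CO3²⁻] = (α₁ + 2α₂)·DIC
At pH 7.80: [H⁺]/K1 = 10^-1.79 = 0.016218, K2/[H⁺] = 10^-1.17 = 0.067608
α₁ = 1/(1 + 0.016218 + 0.067608) = 1/1.0838 = 0.9227; α₂ = α₁·K2/[H⁺] = 0.06238
α₁ + 2α₂ = 1.0474
CA = 1.0474 × 2.23 = 2.34 mmol/kg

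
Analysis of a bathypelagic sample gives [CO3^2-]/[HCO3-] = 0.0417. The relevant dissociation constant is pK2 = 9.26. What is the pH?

From K2 = [H⁺][CO3^2-]/[HCO3-]:  pH = pK2 + log₁₀([CO3^2-]/[HCO3-])
log₁₀(0.0417) = -1.380
pH = 9.26 + (-1.380) = 7.88

pH = 7.88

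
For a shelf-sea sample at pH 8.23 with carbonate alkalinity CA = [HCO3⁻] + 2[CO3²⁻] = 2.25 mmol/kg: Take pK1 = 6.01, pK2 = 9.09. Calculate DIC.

CA = [HCO3⁻] + 2[CO3²⁻] = (α₁ + 2α₂)·DIC
At pH 8.23: [H⁺]/K1 = 10^-2.22 = 0.0060256, K2/[H⁺] = 10^-0.86 = 0.13804
α₁ = 1/(1 + 0.0060256 + 0.13804) = 1/1.1441 = 0.8741; α₂ = α₁·K2/[H⁺] = 0.1207
α₁ + 2α₂ = 1.1154
DIC = CA / (α₁ + 2α₂) = 2.25 / 1.1154 = 2.02 mmol/kg

DIC = 2.02 mmol/kg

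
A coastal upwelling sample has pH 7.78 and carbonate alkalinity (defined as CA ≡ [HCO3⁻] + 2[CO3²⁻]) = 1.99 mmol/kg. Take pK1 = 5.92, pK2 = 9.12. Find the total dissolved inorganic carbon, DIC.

CA = [HCO3⁻] + 2[CO3²⁻] = (α₁ + 2α₂)·DIC
At pH 7.78: [H⁺]/K1 = 10^-1.86 = 0.013804, K2/[H⁺] = 10^-1.34 = 0.045709
α₁ = 1/(1 + 0.013804 + 0.045709) = 1/1.0595 = 0.9438; α₂ = α₁·K2/[H⁺] = 0.04314
α₁ + 2α₂ = 1.0301
DIC = CA / (α₁ + 2α₂) = 1.99 / 1.0301 = 1.93 mmol/kg

DIC = 1.93 mmol/kg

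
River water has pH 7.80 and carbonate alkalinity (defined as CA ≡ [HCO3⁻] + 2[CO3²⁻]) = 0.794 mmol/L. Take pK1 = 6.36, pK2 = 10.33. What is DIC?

CA = [HCO3⁻] + 2[CO3²⁻] = (α₁ + 2α₂)·DIC
At pH 7.80: [H⁺]/K1 = 10^-1.44 = 0.036308, K2/[H⁺] = 10^-2.53 = 0.0029512
α₁ = 1/(1 + 0.036308 + 0.0029512) = 1/1.0393 = 0.9622; α₂ = α₁·K2/[H⁺] = 0.002840
α₁ + 2α₂ = 0.9679
DIC = CA / (α₁ + 2α₂) = 0.794 / 0.9679 = 0.820 mmol/L

DIC = 0.820 mmol/L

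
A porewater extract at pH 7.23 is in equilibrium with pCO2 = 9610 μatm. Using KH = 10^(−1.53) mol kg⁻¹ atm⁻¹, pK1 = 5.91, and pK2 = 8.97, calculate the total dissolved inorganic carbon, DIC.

DIC = 6.32 mmol/kg

[CO2*] = KH · pCO2 = 10^(−1.53) × 9610×10^-6 = 2.836×10^-4 mol/kg
α₀ = 1/(1 + K1/[H⁺] + K1K2/[H⁺]²) = 1/(1 + 10^+1.32 + 10^-0.42) = 0.04490
DIC = [CO2*]/α₀ = 2.836×10^-4 / 0.04490 = 6.32 mmol/kg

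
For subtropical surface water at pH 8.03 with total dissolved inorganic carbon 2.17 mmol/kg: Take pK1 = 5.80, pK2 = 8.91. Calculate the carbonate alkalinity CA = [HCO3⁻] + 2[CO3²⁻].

CA = 2.41 mmol/kg

CA = [HCO3⁻] + 2[CO3²⁻] = (α₁ + 2α₂)·DIC
At pH 8.03: [H⁺]/K1 = 10^-2.23 = 0.0058884, K2/[H⁺] = 10^-0.88 = 0.13183
α₁ = 1/(1 + 0.0058884 + 0.13183) = 1/1.1377 = 0.8790; α₂ = α₁·K2/[H⁺] = 0.1159
α₁ + 2α₂ = 1.1107
CA = 1.1107 × 2.17 = 2.41 mmol/kg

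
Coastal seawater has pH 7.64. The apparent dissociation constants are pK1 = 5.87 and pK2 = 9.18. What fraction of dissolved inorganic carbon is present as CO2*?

α₀ = 1 / (1 + K1/[H⁺] + K1K2/[H⁺]²) = 1 / (1 + 10^+1.77 + 10^+0.23)
   = 1 / (1 + 58.884 + 1.6982) = 1/61.583 = 0.01624

α₀ = 0.0162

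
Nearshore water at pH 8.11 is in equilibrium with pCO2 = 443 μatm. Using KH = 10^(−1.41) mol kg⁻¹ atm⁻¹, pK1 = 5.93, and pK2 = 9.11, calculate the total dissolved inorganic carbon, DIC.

[CO2*] = KH · pCO2 = 10^(−1.41) × 443×10^-6 = 1.723×10^-5 mol/kg
α₀ = 1/(1 + K1/[H⁺] + K1K2/[H⁺]²) = 1/(1 + 10^+2.18 + 10^+1.18) = 0.005970
DIC = [CO2*]/α₀ = 1.723×10^-5 / 0.005970 = 2.89 mmol/kg

DIC = 2.89 mmol/kg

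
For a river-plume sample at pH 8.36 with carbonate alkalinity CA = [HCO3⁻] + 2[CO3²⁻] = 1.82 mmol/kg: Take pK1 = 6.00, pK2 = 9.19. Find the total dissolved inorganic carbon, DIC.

CA = [HCO3⁻] + 2[CO3²⁻] = (α₁ + 2α₂)·DIC
At pH 8.36: [H⁺]/K1 = 10^-2.36 = 0.0043652, K2/[H⁺] = 10^-0.83 = 0.14791
α₁ = 1/(1 + 0.0043652 + 0.14791) = 1/1.1523 = 0.8678; α₂ = α₁·K2/[H⁺] = 0.1284
α₁ + 2α₂ = 1.1246
DIC = CA / (α₁ + 2α₂) = 1.82 / 1.1246 = 1.62 mmol/kg

DIC = 1.62 mmol/kg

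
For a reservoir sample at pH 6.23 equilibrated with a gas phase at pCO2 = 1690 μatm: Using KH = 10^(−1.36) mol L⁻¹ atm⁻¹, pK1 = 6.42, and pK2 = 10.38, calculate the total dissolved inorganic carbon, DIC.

[CO2*] = KH · pCO2 = 10^(−1.36) × 1690×10^-6 = 7.377×10^-5 mol/L
α₀ = 1/(1 + K1/[H⁺] + K1K2/[H⁺]²) = 1/(1 + 10^-0.19 + 10^-4.34) = 0.6076
DIC = [CO2*]/α₀ = 7.377×10^-5 / 0.6076 = 0.121 mmol/L

DIC = 0.121 mmol/L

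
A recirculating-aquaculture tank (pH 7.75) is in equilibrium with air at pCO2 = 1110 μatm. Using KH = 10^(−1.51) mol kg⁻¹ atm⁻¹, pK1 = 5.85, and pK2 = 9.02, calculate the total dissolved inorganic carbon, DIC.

[CO2*] = KH · pCO2 = 10^(−1.51) × 1110×10^-6 = 3.430×10^-5 mol/kg
α₀ = 1/(1 + K1/[H⁺] + K1K2/[H⁺]²) = 1/(1 + 10^+1.90 + 10^+0.63) = 0.01181
DIC = [CO2*]/α₀ = 3.430×10^-5 / 0.01181 = 2.91 mmol/kg

DIC = 2.91 mmol/kg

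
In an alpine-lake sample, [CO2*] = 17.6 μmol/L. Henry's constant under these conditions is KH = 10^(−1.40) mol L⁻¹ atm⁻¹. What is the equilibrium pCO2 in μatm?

pCO2 = 442 μatm

KH = 10^(−1.40) = 3.981×10^-2 mol L⁻¹ atm⁻¹
pCO2 = [CO2*]/KH = 17.6×10^-6 / 3.981×10^-2 = 4.42×10^-4 atm = 442 μatm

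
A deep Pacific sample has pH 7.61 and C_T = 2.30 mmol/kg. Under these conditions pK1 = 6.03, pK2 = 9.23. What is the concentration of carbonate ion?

α₂ = 1 / (1 + [H⁺]/K2 + [H⁺]²/(K1K2)) = 1 / (1 + 10^+1.62 + 10^+0.04)
   = 1 / (1 + 41.687 + 1.0965) = 1/43.783 = 0.02284
[CO3²⁻] = α₂ × DIC = 0.02284 × 2.30 = 0.0525 mmol/kg

[CO3²⁻] = 0.0525 mmol/kg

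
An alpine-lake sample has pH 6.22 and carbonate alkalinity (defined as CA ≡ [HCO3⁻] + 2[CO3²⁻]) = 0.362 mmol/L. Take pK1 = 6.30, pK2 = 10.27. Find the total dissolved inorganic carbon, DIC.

DIC = 0.797 mmol/L

CA = [HCO3⁻] + 2[CO3²⁻] = (α₁ + 2α₂)·DIC
At pH 6.22: [H⁺]/K1 = 10^0.08 = 1.2023, K2/[H⁺] = 10^-4.05 = 8.9125×10^-5
α₁ = 1/(1 + 1.2023 + 8.9125×10^-5) = 1/2.2024 = 0.4541; α₂ = α₁·K2/[H⁺] = 4.047×10^-5
α₁ + 2α₂ = 0.4541
DIC = CA / (α₁ + 2α₂) = 0.362 / 0.4541 = 0.797 mmol/L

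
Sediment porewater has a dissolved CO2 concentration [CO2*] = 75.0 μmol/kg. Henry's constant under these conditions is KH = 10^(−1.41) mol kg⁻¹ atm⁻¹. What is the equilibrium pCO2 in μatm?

pCO2 = 1930 μatm

KH = 10^(−1.41) = 3.890×10^-2 mol kg⁻¹ atm⁻¹
pCO2 = [CO2*]/KH = 75.0×10^-6 / 3.890×10^-2 = 1.93×10^-3 atm = 1930 μatm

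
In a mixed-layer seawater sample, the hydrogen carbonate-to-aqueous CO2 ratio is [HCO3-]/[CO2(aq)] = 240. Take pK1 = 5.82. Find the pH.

From K1 = [H⁺][HCO3-]/[CO2(aq)]:  pH = pK1 + log₁₀([HCO3-]/[CO2(aq)])
log₁₀(240) = +2.380
pH = 5.82 + (+2.380) = 8.20

pH = 8.20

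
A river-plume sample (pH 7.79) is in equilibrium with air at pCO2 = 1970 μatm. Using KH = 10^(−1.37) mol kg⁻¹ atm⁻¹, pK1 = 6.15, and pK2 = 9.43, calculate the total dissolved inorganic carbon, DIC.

[CO2*] = KH · pCO2 = 10^(−1.37) × 1970×10^-6 = 8.404×10^-5 mol/kg
α₀ = 1/(1 + K1/[H⁺] + K1K2/[H⁺]²) = 1/(1 + 10^+1.64 + 10^+0.00) = 0.02191
DIC = [CO2*]/α₀ = 8.404×10^-5 / 0.02191 = 3.84 mmol/kg

DIC = 3.84 mmol/kg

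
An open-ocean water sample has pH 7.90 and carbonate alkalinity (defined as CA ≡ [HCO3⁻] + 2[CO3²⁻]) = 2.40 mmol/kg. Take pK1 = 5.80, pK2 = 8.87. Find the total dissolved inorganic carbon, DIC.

CA = [HCO3⁻] + 2[CO3²⁻] = (α₁ + 2α₂)·DIC
At pH 7.90: [H⁺]/K1 = 10^-2.10 = 0.0079433, K2/[H⁺] = 10^-0.97 = 0.10715
α₁ = 1/(1 + 0.0079433 + 0.10715) = 1/1.1151 = 0.8968; α₂ = α₁·K2/[H⁺] = 0.09609
α₁ + 2α₂ = 1.0890
DIC = CA / (α₁ + 2α₂) = 2.40 / 1.0890 = 2.20 mmol/kg

DIC = 2.20 mmol/kg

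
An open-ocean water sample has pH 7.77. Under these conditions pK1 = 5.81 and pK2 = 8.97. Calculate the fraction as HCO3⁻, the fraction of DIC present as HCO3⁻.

α₁ = 0.931

α₁ = 1 / (1 + [H⁺]/K1 + K2/[H⁺]) = 1 / (1 + 10^-1.96 + 10^-1.20)
   = 1 / (1 + 0.010965 + 0.063096) = 1/1.0741 = 0.9310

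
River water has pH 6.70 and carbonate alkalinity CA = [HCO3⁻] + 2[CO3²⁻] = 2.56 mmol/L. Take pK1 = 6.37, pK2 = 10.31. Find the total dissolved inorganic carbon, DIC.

DIC = 3.76 mmol/L

CA = [HCO3⁻] + 2[CO3²⁻] = (α₁ + 2α₂)·DIC
At pH 6.70: [H⁺]/K1 = 10^-0.33 = 0.46774, K2/[H⁺] = 10^-3.61 = 0.00024547
α₁ = 1/(1 + 0.46774 + 0.00024547) = 1/1.4680 = 0.6812; α₂ = α₁·K2/[H⁺] = 0.0001672
α₁ + 2α₂ = 0.6815
DIC = CA / (α₁ + 2α₂) = 2.56 / 0.6815 = 3.76 mmol/L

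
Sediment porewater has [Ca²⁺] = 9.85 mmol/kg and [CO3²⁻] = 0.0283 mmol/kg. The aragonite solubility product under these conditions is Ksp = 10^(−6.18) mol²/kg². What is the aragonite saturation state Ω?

Ω = 0.422

Ksp = 10^(−6.18) = 6.607×10^-7
Ω = [Ca²⁺][CO3²⁻]/Ksp = (9.85×10^-3)(0.0283×10^-3) / 6.607×10^-7 = 0.422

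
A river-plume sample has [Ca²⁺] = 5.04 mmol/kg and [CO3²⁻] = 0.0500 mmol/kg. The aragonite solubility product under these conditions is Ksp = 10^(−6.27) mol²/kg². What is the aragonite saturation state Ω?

Ksp = 10^(−6.27) = 5.370×10^-7
Ω = [Ca²⁺][CO3²⁻]/Ksp = (5.04×10^-3)(0.0500×10^-3) / 5.370×10^-7 = 0.469

Ω = 0.469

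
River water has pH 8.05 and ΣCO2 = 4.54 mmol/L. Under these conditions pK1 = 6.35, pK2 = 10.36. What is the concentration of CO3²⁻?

[CO3²⁻] = 0.0217 mmol/L

α₂ = 1 / (1 + [H⁺]/K2 + [H⁺]²/(K1K2)) = 1 / (1 + 10^+2.31 + 10^+0.61)
   = 1 / (1 + 204.17 + 4.0738) = 1/209.25 = 0.004779
[CO3²⁻] = α₂ × DIC = 0.004779 × 4.54 = 0.0217 mmol/L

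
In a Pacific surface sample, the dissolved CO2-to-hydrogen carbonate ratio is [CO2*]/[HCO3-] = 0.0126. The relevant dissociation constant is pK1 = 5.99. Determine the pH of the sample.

From K1 = [H⁺][HCO3-]/[CO2*]:  pH = pK1 − log₁₀([CO2*]/[HCO3-])
log₁₀(0.0126) = -1.900
pH = 5.99 − (-1.900) = 7.89

pH = 7.89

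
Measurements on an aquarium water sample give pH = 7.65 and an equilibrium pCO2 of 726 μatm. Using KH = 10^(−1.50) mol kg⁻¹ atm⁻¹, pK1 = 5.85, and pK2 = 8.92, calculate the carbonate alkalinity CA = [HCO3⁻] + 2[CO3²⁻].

CA = 1.60 mmol/kg

[CO2*] = KH · pCO2 = 10^(−1.50) × 726×10^-6 = 2.296×10^-5 mol/kg
α₀ = 1/(1 + K1/[H⁺] + K1K2/[H⁺]²) = 1/(1 + 10^+1.80 + 10^+0.53) = 0.01482
DIC = [CO2*]/α₀ = 2.296×10^-5 / 0.01482 = 1.549 mmol/kg
CA = (α₁ + 2α₂)·DIC = (0.9350 + 2×0.05021) × 1.549 = 1.60 mmol/kg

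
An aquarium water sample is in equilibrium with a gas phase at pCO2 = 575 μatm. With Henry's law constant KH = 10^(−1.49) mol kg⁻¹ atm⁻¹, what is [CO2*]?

[CO2*] = 18.6 μmol/kg

KH = 10^(−1.49) = 3.236×10^-2 mol kg⁻¹ atm⁻¹
[CO2*] = KH · pCO2 = 3.236×10^-2 × 575×10^-6 atm = 1.86×10^-5 mol/kg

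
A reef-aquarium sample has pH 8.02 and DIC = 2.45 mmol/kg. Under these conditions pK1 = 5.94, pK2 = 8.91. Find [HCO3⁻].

α₁ = 1 / (1 + [H⁺]/K1 + K2/[H⁺]) = 1 / (1 + 10^-2.08 + 10^-0.89)
   = 1 / (1 + 0.0083176 + 0.12882) = 1/1.1371 = 0.8794
[HCO3⁻] = α₁ × DIC = 0.8794 × 2.45 = 2.15 mmol/kg

[HCO3⁻] = 2.15 mmol/kg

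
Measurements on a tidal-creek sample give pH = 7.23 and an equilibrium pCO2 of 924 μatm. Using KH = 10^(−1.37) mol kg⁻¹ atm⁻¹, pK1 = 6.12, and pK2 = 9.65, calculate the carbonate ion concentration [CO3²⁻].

[CO3²⁻] = 1.93 μmol/kg

[CO2*] = KH · pCO2 = 10^(−1.37) × 924×10^-6 = 3.942×10^-5 mol/kg
α₀ = 1/(1 + K1/[H⁺] + K1K2/[H⁺]²) = 1/(1 + 10^+1.11 + 10^-1.31) = 0.07178
DIC = [CO2*]/α₀ = 3.942×10^-5 / 0.07178 = 0.5491 mmol/kg
[CO3²⁻] = α₂·DIC; α₂ = 0.003516, so [CO3²⁻] = 0.003516 × 0.5491 = 0.00193 mmol/kg = 1.93 μmol/kg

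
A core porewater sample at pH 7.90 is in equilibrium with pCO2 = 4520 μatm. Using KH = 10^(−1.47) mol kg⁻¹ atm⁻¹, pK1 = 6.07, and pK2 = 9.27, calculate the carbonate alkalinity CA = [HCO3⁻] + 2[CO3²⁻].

CA = 11.2 mmol/kg

[CO2*] = KH · pCO2 = 10^(−1.47) × 4520×10^-6 = 1.532×10^-4 mol/kg
α₀ = 1/(1 + K1/[H⁺] + K1K2/[H⁺]²) = 1/(1 + 10^+1.83 + 10^+0.46) = 0.01399
DIC = [CO2*]/α₀ = 1.532×10^-4 / 0.01399 = 10.95 mmol/kg
CA = (α₁ + 2α₂)·DIC = (0.9457 + 2×0.04034) × 10.95 = 11.2 mmol/kg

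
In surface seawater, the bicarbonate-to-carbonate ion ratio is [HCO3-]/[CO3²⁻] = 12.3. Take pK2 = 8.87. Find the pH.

From K2 = [H⁺][CO3²⁻]/[HCO3-]:  pH = pK2 − log₁₀([HCO3-]/[CO3²⁻])
log₁₀(12.3) = +1.090
pH = 8.87 − (+1.090) = 7.78

pH = 7.78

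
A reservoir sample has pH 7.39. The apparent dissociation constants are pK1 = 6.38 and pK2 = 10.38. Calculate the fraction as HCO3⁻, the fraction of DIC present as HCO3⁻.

α₁ = 0.910

α₁ = 1 / (1 + [H⁺]/K1 + K2/[H⁺]) = 1 / (1 + 10^-1.01 + 10^-2.99)
   = 1 / (1 + 0.097724 + 0.0010233) = 1/1.0987 = 0.9101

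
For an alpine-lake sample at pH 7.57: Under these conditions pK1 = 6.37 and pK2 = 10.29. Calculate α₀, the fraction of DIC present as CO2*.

α₀ = 1 / (1 + K1/[H⁺] + K1K2/[H⁺]²) = 1 / (1 + 10^+1.20 + 10^-1.52)
   = 1 / (1 + 15.849 + 0.030200) = 1/16.879 = 0.05924

α₀ = 0.0592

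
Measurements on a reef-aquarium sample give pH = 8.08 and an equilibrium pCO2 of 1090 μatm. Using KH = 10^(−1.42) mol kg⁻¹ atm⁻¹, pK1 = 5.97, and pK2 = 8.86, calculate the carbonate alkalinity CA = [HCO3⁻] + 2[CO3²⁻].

[CO2*] = KH · pCO2 = 10^(−1.42) × 1090×10^-6 = 4.144×10^-5 mol/kg
α₀ = 1/(1 + K1/[H⁺] + K1K2/[H⁺]²) = 1/(1 + 10^+2.11 + 10^+1.33) = 0.006614
DIC = [CO2*]/α₀ = 4.144×10^-5 / 0.006614 = 6.266 mmol/kg
CA = (α₁ + 2α₂)·DIC = (0.8520 + 2×0.1414) × 6.266 = 7.11 mmol/kg

CA = 7.11 mmol/kg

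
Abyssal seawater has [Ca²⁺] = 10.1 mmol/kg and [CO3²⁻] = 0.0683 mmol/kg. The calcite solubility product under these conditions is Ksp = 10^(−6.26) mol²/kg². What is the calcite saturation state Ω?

Ksp = 10^(−6.26) = 5.495×10^-7
Ω = [Ca²⁺][CO3²⁻]/Ksp = (10.1×10^-3)(0.0683×10^-3) / 5.495×10^-7 = 1.26

Ω = 1.26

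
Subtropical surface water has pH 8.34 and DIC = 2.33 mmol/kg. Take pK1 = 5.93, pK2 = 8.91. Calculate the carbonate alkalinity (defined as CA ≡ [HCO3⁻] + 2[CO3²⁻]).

CA = [HCO3⁻] + 2[CO3²⁻] = (α₁ + 2α₂)·DIC
At pH 8.34: [H⁺]/K1 = 10^-2.41 = 0.0038905, K2/[H⁺] = 10^-0.57 = 0.26915
α₁ = 1/(1 + 0.0038905 + 0.26915) = 1/1.2730 = 0.7855; α₂ = α₁·K2/[H⁺] = 0.2114
α₁ + 2α₂ = 1.2084
CA = 1.2084 × 2.33 = 2.82 mmol/kg

CA = 2.82 mmol/kg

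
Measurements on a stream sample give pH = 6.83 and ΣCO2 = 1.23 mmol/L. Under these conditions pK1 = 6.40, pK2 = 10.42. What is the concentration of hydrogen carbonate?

[HCO3⁻] = 0.897 mmol/L

α₁ = 1 / (1 + [H⁺]/K1 + K2/[H⁺]) = 1 / (1 + 10^-0.43 + 10^-3.59)
   = 1 / (1 + 0.37154 + 0.00025704) = 1/1.3718 = 0.7290
[HCO3⁻] = α₁ × DIC = 0.7290 × 1.23 = 0.897 mmol/L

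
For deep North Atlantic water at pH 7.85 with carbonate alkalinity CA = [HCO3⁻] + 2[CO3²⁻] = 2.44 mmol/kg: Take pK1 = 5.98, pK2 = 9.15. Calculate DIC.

DIC = 2.36 mmol/kg

CA = [HCO3⁻] + 2[CO3²⁻] = (α₁ + 2α₂)·DIC
At pH 7.85: [H⁺]/K1 = 10^-1.87 = 0.013490, K2/[H⁺] = 10^-1.30 = 0.050119
α₁ = 1/(1 + 0.013490 + 0.050119) = 1/1.0636 = 0.9402; α₂ = α₁·K2/[H⁺] = 0.04712
α₁ + 2α₂ = 1.0344
DIC = CA / (α₁ + 2α₂) = 2.44 / 1.0344 = 2.36 mmol/kg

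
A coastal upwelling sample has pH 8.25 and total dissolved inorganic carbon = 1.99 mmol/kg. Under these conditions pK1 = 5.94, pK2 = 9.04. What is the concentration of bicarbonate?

α₁ = 1 / (1 + [H⁺]/K1 + K2/[H⁺]) = 1 / (1 + 10^-2.31 + 10^-0.79)
   = 1 / (1 + 0.0048978 + 0.16218) = 1/1.1671 = 0.8568
[HCO3⁻] = α₁ × DIC = 0.8568 × 1.99 = 1.71 mmol/kg

[HCO3⁻] = 1.71 mmol/kg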